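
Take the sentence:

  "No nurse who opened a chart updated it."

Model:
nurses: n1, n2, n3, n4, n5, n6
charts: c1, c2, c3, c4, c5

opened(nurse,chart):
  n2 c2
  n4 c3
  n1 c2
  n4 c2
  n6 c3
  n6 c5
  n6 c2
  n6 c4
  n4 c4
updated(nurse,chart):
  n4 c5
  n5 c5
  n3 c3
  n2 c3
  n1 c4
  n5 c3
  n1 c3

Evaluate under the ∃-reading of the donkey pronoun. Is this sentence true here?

"it" takes "a chart" as antecedent — a donkey pronoun bound across the clause boundary.
Truth condition: for no (n,c) with opened(n,c) does updated(n,c) hold.
Restrictor pairs — does the scope hold? (n1,c2):fails  (n2,c2):fails  (n4,c2):fails  (n4,c3):fails  (n4,c4):fails  (n6,c2):fails  (n6,c3):fails  (n6,c4):fails  (n6,c5):fails
Scope holds for no restrictor pair, so the sentence is true.

True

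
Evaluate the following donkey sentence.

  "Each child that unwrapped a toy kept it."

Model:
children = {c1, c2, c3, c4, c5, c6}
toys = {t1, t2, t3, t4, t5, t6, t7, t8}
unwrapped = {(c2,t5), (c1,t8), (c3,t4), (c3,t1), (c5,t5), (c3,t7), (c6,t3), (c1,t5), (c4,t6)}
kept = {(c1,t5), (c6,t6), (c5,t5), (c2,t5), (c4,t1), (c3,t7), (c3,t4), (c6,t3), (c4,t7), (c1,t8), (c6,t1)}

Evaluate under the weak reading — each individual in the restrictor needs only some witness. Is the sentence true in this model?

False

"it" takes "a toy" as antecedent — a donkey pronoun bound across the clause boundary.
Weak reading: every child c with some unwrapped-toy has at least one unwrapped-toy t such that kept(c,t).
Per child: c1:✓  c2:✓  c3:✓  c4:✗  c5:✓  c6:✓
c4 has no witness among its unwrapped-toys.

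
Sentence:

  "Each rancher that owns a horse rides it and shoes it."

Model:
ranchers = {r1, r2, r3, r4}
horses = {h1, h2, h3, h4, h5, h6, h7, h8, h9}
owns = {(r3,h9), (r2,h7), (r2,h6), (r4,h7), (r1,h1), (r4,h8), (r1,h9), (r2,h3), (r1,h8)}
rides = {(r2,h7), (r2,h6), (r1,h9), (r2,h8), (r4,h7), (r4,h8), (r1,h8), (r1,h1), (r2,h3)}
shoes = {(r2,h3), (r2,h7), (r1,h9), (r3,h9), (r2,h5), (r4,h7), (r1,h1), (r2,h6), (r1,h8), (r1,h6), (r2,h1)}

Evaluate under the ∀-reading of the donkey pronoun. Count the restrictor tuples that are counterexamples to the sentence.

"it" takes "a horse" as antecedent — a donkey pronoun bound across the clause boundary.
Strong reading: for every (r,h) with owns(r,h), rides(r,h) ∧ shoes(r,h).
Restrictor pairs: (r1,h1) ✓  (r1,h8) ✓  (r1,h9) ✓  (r2,h3) ✓  (r2,h6) ✓  (r2,h7) ✓  (r3,h9) ✗  (r4,h7) ✓  (r4,h8) ✗
Counterexamples (restrictor pairs failing the scope): 2.

2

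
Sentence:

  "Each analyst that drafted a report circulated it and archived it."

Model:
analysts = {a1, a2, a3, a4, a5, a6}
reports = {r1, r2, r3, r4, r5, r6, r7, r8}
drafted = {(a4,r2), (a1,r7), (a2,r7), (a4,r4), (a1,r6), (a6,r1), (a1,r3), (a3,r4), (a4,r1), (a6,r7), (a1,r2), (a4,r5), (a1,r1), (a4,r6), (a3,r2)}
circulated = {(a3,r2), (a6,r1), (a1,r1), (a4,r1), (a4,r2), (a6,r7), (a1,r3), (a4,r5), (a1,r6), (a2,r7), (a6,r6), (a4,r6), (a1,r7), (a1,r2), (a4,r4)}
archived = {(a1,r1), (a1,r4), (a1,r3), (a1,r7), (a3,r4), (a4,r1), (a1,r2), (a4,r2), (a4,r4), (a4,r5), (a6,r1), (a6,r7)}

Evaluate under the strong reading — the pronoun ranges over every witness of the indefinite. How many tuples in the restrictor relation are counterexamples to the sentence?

5

"it" takes "a report" as antecedent — a donkey pronoun bound across the clause boundary.
Strong reading: for every (a,r) with drafted(a,r), circulated(a,r) ∧ archived(a,r).
Restrictor pairs: (a1,r1) ✓  (a1,r2) ✓  (a1,r3) ✓  (a1,r6) ✗  (a1,r7) ✓  (a2,r7) ✗  (a3,r2) ✗  (a3,r4) ✗  (a4,r1) ✓  (a4,r2) ✓  (a4,r4) ✓  (a4,r5) ✓  (a4,r6) ✗  (a6,r1) ✓  (a6,r7) ✓
Counterexamples (restrictor pairs failing the scope): 5.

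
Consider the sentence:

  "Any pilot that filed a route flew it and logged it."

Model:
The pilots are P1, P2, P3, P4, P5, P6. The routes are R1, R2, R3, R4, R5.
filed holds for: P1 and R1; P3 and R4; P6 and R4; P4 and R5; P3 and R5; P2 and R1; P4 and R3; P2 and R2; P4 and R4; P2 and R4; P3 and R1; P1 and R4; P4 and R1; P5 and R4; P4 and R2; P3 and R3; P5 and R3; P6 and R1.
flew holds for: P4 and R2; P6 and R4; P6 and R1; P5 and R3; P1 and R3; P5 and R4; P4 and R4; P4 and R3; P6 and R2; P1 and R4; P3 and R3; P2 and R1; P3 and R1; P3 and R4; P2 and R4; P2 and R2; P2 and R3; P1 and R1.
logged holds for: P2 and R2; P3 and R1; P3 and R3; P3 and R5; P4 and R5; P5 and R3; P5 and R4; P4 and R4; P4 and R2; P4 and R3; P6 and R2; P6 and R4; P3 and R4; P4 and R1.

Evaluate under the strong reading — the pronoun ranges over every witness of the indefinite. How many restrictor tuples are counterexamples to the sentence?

8

"it" takes "a route" as antecedent — a donkey pronoun bound across the clause boundary.
Strong reading: for every (p,r) with filed(p,r), flew(p,r) ∧ logged(p,r).
Restrictor pairs: (P1,R1) ✗  (P1,R4) ✗  (P2,R1) ✗  (P2,R2) ✓  (P2,R4) ✗  (P3,R1) ✓  (P3,R3) ✓  (P3,R4) ✓  (P3,R5) ✗  (P4,R1) ✗  (P4,R2) ✓  (P4,R3) ✓  (P4,R4) ✓  (P4,R5) ✗  (P5,R3) ✓  (P5,R4) ✓  (P6,R1) ✗  (P6,R4) ✓
Counterexamples (restrictor pairs failing the scope): 8.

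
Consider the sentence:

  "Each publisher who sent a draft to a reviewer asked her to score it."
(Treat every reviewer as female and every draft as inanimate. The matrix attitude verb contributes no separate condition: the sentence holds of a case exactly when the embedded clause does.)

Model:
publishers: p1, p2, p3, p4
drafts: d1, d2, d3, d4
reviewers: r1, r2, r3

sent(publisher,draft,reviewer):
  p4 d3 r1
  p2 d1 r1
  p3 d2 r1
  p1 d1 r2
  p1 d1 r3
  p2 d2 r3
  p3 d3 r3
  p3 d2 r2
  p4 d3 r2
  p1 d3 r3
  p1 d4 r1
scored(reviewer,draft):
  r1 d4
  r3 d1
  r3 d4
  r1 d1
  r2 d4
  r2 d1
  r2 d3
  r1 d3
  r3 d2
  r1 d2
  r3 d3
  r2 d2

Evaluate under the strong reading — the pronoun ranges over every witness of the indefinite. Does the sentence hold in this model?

"her" takes "a reviewer" as antecedent and "it" takes "a draft"; both are donkey pronouns co-varying with the restrictor.
Strong reading: for every (p,d,r) with sent(p,d,r), scored(r,d).
Restrictor triples: (p1,d1,r2)→scored(r2,d1) ✓  (p1,d1,r3)→scored(r3,d1) ✓  (p1,d3,r3)→scored(r3,d3) ✓  (p1,d4,r1)→scored(r1,d4) ✓  (p2,d1,r1)→scored(r1,d1) ✓  (p2,d2,r3)→scored(r3,d2) ✓  (p3,d2,r1)→scored(r1,d2) ✓  (p3,d2,r2)→scored(r2,d2) ✓  (p3,d3,r3)→scored(r3,d3) ✓  (p4,d3,r1)→scored(r1,d3) ✓  (p4,d3,r2)→scored(r2,d3) ✓
Every restrictor triple satisfies the scope.

True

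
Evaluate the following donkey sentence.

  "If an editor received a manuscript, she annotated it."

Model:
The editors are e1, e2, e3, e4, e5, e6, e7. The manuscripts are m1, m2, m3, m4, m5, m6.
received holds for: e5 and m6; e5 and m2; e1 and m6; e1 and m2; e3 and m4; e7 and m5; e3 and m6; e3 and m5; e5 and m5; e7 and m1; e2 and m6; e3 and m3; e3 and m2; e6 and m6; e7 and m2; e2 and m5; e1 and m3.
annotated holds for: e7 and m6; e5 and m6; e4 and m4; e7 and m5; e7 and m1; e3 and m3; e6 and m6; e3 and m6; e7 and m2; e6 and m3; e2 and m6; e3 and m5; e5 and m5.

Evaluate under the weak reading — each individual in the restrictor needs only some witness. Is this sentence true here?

"it" takes "a manuscript" as antecedent — a donkey pronoun bound across the clause boundary.
Weak reading: every editor e with some received-manuscript has at least one received-manuscript m such that annotated(e,m).
Per editor: e1:✗  e2:✓  e3:✓  e5:✓  e6:✓  e7:✓
e1 has no witness among its received-manuscripts.

False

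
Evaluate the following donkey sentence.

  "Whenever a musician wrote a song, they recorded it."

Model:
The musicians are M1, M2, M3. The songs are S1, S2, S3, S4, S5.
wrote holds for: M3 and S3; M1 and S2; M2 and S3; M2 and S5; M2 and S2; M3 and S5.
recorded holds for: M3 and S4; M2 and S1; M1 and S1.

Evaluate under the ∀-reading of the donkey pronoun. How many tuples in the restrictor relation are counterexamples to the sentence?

"it" takes "a song" as antecedent — a donkey pronoun bound across the clause boundary.
Strong reading: for every (m,s) with wrote(m,s), recorded(m,s).
Restrictor pairs: (M1,S2) ✗  (M2,S2) ✗  (M2,S3) ✗  (M2,S5) ✗  (M3,S3) ✗  (M3,S5) ✗
Counterexamples (restrictor pairs failing the scope): 6.

6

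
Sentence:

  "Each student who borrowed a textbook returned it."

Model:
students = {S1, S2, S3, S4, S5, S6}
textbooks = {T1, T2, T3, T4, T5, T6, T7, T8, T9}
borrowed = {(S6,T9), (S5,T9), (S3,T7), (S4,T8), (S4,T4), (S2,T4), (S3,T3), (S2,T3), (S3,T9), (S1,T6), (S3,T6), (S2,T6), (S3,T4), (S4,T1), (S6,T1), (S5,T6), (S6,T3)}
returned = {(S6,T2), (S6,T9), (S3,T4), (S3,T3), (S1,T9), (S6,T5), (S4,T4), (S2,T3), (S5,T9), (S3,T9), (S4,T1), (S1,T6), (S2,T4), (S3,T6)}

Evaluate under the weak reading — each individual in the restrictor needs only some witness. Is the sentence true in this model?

True

"it" takes "a textbook" as antecedent — a donkey pronoun bound across the clause boundary.
Weak reading: every student s with some borrowed-textbook has at least one borrowed-textbook t such that returned(s,t).
Per student: S1:✓  S2:✓  S3:✓  S4:✓  S5:✓  S6:✓
Every student in the restrictor has a witness.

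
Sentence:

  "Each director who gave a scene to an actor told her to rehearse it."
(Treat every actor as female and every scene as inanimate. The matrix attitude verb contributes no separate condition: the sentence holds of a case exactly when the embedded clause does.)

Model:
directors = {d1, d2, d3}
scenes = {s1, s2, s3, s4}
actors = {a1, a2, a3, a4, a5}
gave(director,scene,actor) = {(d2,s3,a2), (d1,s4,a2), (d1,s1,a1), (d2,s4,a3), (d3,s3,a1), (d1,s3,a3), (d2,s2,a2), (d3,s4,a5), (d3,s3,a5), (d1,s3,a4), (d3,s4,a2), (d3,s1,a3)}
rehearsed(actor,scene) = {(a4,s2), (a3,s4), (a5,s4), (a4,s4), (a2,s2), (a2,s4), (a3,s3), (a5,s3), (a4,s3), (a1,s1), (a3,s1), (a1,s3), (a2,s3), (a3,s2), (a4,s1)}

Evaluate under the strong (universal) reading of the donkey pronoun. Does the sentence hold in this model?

True

"her" takes "an actor" as antecedent and "it" takes "a scene"; both are donkey pronouns co-varying with the restrictor.
Strong reading: for every (d,s,a) with gave(d,s,a), rehearsed(a,s).
Restrictor triples: (d1,s1,a1)→rehearsed(a1,s1) ✓  (d1,s3,a3)→rehearsed(a3,s3) ✓  (d1,s3,a4)→rehearsed(a4,s3) ✓  (d1,s4,a2)→rehearsed(a2,s4) ✓  (d2,s2,a2)→rehearsed(a2,s2) ✓  (d2,s3,a2)→rehearsed(a2,s3) ✓  (d2,s4,a3)→rehearsed(a3,s4) ✓  (d3,s1,a3)→rehearsed(a3,s1) ✓  (d3,s3,a1)→rehearsed(a1,s3) ✓  (d3,s3,a5)→rehearsed(a5,s3) ✓  (d3,s4,a2)→rehearsed(a2,s4) ✓  (d3,s4,a5)→rehearsed(a5,s4) ✓
Every restrictor triple satisfies the scope.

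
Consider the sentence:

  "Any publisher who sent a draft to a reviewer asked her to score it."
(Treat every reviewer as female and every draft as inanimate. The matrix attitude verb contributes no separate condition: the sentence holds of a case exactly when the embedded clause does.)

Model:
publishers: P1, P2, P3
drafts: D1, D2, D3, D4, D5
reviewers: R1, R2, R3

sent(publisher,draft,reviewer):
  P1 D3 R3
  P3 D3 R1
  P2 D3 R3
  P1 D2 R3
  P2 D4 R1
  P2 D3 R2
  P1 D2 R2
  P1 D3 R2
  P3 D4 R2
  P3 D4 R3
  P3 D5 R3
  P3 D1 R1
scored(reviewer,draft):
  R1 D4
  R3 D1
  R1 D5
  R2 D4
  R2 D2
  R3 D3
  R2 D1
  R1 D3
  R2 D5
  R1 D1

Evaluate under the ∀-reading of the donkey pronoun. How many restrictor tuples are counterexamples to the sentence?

"her" takes "a reviewer" as antecedent and "it" takes "a draft"; both are donkey pronouns co-varying with the restrictor.
Strong reading: for every (p,d,r) with sent(p,d,r), scored(r,d).
Restrictor triples: (P1,D2,R2)→scored(R2,D2) ✓  (P1,D2,R3)→scored(R3,D2) ✗  (P1,D3,R2)→scored(R2,D3) ✗  (P1,D3,R3)→scored(R3,D3) ✓  (P2,D3,R2)→scored(R2,D3) ✗  (P2,D3,R3)→scored(R3,D3) ✓  (P2,D4,R1)→scored(R1,D4) ✓  (P3,D1,R1)→scored(R1,D1) ✓  (P3,D3,R1)→scored(R1,D3) ✓  (P3,D4,R2)→scored(R2,D4) ✓  (P3,D4,R3)→scored(R3,D4) ✗  (P3,D5,R3)→scored(R3,D5) ✗
Counterexamples (restrictor triples failing the scope): 5.

5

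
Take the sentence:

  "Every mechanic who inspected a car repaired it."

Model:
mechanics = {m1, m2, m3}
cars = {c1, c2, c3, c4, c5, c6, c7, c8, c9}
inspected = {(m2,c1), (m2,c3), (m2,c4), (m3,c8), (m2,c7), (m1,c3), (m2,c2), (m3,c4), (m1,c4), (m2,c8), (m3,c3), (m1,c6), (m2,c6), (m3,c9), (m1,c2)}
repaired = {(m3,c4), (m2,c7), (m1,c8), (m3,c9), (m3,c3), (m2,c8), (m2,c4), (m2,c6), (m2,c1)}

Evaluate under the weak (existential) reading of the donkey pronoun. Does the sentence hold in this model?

"it" takes "a car" as antecedent — a donkey pronoun bound across the clause boundary.
Weak reading: every mechanic m with some inspected-car has at least one inspected-car c such that repaired(m,c).
Per mechanic: m1:✗  m2:✓  m3:✓
m1 has no witness among its inspected-cars.

False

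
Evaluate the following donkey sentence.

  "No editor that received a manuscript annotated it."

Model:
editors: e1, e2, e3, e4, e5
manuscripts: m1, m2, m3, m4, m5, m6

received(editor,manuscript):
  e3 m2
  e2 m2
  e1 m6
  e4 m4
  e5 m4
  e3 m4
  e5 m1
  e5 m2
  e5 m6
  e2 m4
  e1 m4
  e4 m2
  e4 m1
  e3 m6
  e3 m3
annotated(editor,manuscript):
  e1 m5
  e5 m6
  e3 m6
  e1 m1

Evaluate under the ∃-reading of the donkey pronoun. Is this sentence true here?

False

"it" takes "a manuscript" as antecedent — a donkey pronoun bound across the clause boundary.
Truth condition: for no (e,m) with received(e,m) does annotated(e,m) hold.
Restrictor pairs — does the scope hold? (e1,m4):fails  (e1,m6):fails  (e2,m2):fails  (e2,m4):fails  (e3,m2):fails  (e3,m3):fails  (e3,m4):fails  (e3,m6):holds  (e4,m1):fails  (e4,m2):fails  (e4,m4):fails  (e5,m1):fails  (e5,m2):fails  (e5,m4):fails  (e5,m6):holds
Scope holds for 2 pair(s), so the sentence is false.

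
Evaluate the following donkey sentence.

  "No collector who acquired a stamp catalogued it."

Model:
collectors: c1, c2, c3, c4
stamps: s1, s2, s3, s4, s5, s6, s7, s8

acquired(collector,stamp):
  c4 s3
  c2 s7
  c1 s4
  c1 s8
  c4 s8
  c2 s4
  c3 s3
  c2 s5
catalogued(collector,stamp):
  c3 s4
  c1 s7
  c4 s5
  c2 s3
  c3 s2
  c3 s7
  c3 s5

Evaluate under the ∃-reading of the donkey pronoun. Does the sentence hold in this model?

True

"it" takes "a stamp" as antecedent — a donkey pronoun bound across the clause boundary.
Truth condition: for no (c,s) with acquired(c,s) does catalogued(c,s) hold.
Restrictor pairs — does the scope hold? (c1,s4):fails  (c1,s8):fails  (c2,s4):fails  (c2,s5):fails  (c2,s7):fails  (c3,s3):fails  (c4,s3):fails  (c4,s8):fails
Scope holds for no restrictor pair, so the sentence is true.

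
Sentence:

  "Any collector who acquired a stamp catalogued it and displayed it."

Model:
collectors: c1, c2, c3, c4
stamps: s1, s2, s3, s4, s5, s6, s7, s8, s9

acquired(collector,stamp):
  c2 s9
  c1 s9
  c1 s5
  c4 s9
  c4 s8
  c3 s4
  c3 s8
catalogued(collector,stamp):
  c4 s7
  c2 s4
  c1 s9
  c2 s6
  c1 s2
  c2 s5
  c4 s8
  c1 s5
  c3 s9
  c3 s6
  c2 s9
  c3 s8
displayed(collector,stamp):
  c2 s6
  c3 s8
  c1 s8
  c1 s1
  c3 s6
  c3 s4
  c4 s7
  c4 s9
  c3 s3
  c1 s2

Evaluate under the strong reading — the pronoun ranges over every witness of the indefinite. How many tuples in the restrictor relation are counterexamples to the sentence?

"it" takes "a stamp" as antecedent — a donkey pronoun bound across the clause boundary.
Strong reading: for every (c,s) with acquired(c,s), catalogued(c,s) ∧ displayed(c,s).
Restrictor pairs: (c1,s5) ✗  (c1,s9) ✗  (c2,s9) ✗  (c3,s4) ✗  (c3,s8) ✓  (c4,s8) ✗  (c4,s9) ✗
Counterexamples (restrictor pairs failing the scope): 6.

6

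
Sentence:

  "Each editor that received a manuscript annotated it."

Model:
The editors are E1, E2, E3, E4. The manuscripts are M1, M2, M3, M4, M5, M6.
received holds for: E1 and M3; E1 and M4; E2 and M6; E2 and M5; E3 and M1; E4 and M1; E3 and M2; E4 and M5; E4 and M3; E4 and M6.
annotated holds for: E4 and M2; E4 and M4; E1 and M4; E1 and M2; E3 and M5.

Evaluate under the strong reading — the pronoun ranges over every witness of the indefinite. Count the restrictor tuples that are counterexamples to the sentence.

9

"it" takes "a manuscript" as antecedent — a donkey pronoun bound across the clause boundary.
Strong reading: for every (e,m) with received(e,m), annotated(e,m).
Restrictor pairs: (E1,M3) ✗  (E1,M4) ✓  (E2,M5) ✗  (E2,M6) ✗  (E3,M1) ✗  (E3,M2) ✗  (E4,M1) ✗  (E4,M3) ✗  (E4,M5) ✗  (E4,M6) ✗
Counterexamples (restrictor pairs failing the scope): 9.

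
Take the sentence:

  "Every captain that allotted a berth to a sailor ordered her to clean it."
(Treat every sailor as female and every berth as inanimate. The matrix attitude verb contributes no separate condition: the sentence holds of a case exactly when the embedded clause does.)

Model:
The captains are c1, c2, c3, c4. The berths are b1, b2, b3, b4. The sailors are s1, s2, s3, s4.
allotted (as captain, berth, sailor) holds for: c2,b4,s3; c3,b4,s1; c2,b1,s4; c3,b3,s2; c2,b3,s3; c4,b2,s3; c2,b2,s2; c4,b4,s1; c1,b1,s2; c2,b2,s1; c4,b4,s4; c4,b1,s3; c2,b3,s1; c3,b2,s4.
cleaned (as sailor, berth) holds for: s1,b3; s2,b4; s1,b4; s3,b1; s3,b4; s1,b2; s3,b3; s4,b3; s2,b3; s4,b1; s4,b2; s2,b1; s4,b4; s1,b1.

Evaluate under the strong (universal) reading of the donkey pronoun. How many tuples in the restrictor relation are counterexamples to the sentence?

2

"her" takes "a sailor" as antecedent and "it" takes "a berth"; both are donkey pronouns co-varying with the restrictor.
Strong reading: for every (c,b,s) with allotted(c,b,s), cleaned(s,b).
Restrictor triples: (c1,b1,s2)→cleaned(s2,b1) ✓  (c2,b1,s4)→cleaned(s4,b1) ✓  (c2,b2,s1)→cleaned(s1,b2) ✓  (c2,b2,s2)→cleaned(s2,b2) ✗  (c2,b3,s1)→cleaned(s1,b3) ✓  (c2,b3,s3)→cleaned(s3,b3) ✓  (c2,b4,s3)→cleaned(s3,b4) ✓  (c3,b2,s4)→cleaned(s4,b2) ✓  (c3,b3,s2)→cleaned(s2,b3) ✓  (c3,b4,s1)→cleaned(s1,b4) ✓  (c4,b1,s3)→cleaned(s3,b1) ✓  (c4,b2,s3)→cleaned(s3,b2) ✗  (c4,b4,s1)→cleaned(s1,b4) ✓  (c4,b4,s4)→cleaned(s4,b4) ✓
Counterexamples (restrictor triples failing the scope): 2.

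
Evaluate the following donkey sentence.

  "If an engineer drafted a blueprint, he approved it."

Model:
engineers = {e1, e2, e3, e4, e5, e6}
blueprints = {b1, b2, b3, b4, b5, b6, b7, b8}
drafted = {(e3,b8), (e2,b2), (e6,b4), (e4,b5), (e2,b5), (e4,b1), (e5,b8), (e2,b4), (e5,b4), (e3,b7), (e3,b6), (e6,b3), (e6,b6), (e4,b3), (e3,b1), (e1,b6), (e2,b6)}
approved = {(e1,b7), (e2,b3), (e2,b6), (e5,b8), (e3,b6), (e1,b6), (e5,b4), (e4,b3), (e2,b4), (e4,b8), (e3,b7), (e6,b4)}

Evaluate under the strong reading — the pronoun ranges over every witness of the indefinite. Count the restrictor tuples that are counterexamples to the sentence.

8

"it" takes "a blueprint" as antecedent — a donkey pronoun bound across the clause boundary.
Strong reading: for every (e,b) with drafted(e,b), approved(e,b).
Restrictor pairs: (e1,b6) ✓  (e2,b2) ✗  (e2,b4) ✓  (e2,b5) ✗  (e2,b6) ✓  (e3,b1) ✗  (e3,b6) ✓  (e3,b7) ✓  (e3,b8) ✗  (e4,b1) ✗  (e4,b3) ✓  (e4,b5) ✗  (e5,b4) ✓  (e5,b8) ✓  (e6,b3) ✗  (e6,b4) ✓  (e6,b6) ✗
Counterexamples (restrictor pairs failing the scope): 8.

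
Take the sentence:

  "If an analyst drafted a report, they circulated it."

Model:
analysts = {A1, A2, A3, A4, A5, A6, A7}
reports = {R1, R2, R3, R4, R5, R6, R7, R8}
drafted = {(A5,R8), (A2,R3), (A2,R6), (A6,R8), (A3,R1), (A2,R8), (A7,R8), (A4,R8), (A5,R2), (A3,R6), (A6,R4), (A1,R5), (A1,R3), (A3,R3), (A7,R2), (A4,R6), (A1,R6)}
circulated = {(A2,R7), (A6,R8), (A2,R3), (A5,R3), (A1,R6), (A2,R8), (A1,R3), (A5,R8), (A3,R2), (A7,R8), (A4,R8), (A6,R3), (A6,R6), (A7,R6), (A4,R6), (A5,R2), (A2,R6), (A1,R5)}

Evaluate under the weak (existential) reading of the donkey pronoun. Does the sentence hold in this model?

"it" takes "a report" as antecedent — a donkey pronoun bound across the clause boundary.
Weak reading: every analyst a with some drafted-report has at least one drafted-report r such that circulated(a,r).
Per analyst: A1:✓  A2:✓  A3:✗  A4:✓  A5:✓  A6:✓  A7:✓
A3 has no witness among its drafted-reports.

False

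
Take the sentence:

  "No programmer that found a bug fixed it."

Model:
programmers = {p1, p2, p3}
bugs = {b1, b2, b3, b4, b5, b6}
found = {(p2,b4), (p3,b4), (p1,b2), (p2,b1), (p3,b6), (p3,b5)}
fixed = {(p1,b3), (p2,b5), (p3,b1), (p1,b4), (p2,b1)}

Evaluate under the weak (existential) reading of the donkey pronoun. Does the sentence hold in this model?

"it" takes "a bug" as antecedent — a donkey pronoun bound across the clause boundary.
Truth condition: for no (p,b) with found(p,b) does fixed(p,b) hold.
Restrictor pairs — does the scope hold? (p1,b2):fails  (p2,b1):holds  (p2,b4):fails  (p3,b4):fails  (p3,b5):fails  (p3,b6):fails
Scope holds for 1 pair(s), so the sentence is false.

False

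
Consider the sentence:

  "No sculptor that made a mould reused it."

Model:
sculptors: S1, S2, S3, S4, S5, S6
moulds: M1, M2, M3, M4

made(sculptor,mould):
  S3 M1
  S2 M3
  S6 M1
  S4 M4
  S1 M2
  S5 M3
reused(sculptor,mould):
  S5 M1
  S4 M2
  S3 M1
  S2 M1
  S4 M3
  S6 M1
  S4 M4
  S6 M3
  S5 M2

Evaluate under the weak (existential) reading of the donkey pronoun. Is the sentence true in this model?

False

"it" takes "a mould" as antecedent — a donkey pronoun bound across the clause boundary.
Truth condition: for no (s,m) with made(s,m) does reused(s,m) hold.
Restrictor pairs — does the scope hold? (S1,M2):fails  (S2,M3):fails  (S3,M1):holds  (S4,M4):holds  (S5,M3):fails  (S6,M1):holds
Scope holds for 3 pair(s), so the sentence is false.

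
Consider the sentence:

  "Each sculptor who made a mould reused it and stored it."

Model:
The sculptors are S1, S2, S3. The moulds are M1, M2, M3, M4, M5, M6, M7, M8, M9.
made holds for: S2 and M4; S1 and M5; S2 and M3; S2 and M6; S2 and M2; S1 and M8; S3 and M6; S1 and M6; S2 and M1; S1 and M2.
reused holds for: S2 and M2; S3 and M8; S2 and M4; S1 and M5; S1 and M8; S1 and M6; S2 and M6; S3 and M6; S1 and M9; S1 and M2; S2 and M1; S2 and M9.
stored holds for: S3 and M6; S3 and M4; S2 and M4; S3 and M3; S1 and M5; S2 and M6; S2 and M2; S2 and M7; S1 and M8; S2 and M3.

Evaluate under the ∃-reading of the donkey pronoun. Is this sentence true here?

"it" takes "a mould" as antecedent — a donkey pronoun bound across the clause boundary.
Weak reading: every sculptor s with some made-mould has at least one made-mould m such that reused(s,m) ∧ stored(s,m).
Per sculptor: S1:✓  S2:✓  S3:✓
Every sculptor in the restrictor has a witness.

True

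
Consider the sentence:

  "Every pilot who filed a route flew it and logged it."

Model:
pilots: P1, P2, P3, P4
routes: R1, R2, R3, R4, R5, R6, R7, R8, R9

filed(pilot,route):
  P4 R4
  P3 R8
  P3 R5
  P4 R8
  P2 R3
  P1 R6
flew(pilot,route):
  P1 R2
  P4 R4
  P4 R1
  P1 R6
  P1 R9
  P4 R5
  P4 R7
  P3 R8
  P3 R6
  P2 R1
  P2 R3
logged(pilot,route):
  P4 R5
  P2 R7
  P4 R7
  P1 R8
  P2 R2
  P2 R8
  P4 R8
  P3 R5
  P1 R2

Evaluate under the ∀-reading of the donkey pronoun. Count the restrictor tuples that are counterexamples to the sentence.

"it" takes "a route" as antecedent — a donkey pronoun bound across the clause boundary.
Strong reading: for every (p,r) with filed(p,r), flew(p,r) ∧ logged(p,r).
Restrictor pairs: (P1,R6) ✗  (P2,R3) ✗  (P3,R5) ✗  (P3,R8) ✗  (P4,R4) ✗  (P4,R8) ✗
Counterexamples (restrictor pairs failing the scope): 6.

6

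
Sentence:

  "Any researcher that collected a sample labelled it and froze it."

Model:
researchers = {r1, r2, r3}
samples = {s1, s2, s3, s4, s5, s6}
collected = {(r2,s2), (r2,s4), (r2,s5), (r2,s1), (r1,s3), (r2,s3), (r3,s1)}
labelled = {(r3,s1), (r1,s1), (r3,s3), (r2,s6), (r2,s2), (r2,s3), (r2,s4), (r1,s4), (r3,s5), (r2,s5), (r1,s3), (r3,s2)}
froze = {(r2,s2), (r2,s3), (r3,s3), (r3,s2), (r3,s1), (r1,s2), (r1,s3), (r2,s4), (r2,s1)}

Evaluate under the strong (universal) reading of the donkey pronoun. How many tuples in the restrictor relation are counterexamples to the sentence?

2

"it" takes "a sample" as antecedent — a donkey pronoun bound across the clause boundary.
Strong reading: for every (r,s) with collected(r,s), labelled(r,s) ∧ froze(r,s).
Restrictor pairs: (r1,s3) ✓  (r2,s1) ✗  (r2,s2) ✓  (r2,s3) ✓  (r2,s4) ✓  (r2,s5) ✗  (r3,s1) ✓
Counterexamples (restrictor pairs failing the scope): 2.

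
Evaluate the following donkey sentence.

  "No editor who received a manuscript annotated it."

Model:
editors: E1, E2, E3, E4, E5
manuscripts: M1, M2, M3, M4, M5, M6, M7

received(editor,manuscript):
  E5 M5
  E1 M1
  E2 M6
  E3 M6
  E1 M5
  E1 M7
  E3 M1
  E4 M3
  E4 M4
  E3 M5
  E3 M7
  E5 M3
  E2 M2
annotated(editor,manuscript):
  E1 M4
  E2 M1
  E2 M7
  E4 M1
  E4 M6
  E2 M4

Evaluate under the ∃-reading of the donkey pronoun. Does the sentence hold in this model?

True

"it" takes "a manuscript" as antecedent — a donkey pronoun bound across the clause boundary.
Truth condition: for no (e,m) with received(e,m) does annotated(e,m) hold.
Restrictor pairs — does the scope hold? (E1,M1):fails  (E1,M5):fails  (E1,M7):fails  (E2,M2):fails  (E2,M6):fails  (E3,M1):fails  (E3,M5):fails  (E3,M6):fails  (E3,M7):fails  (E4,M3):fails  (E4,M4):fails  (E5,M3):fails  (E5,M5):fails
Scope holds for no restrictor pair, so the sentence is true.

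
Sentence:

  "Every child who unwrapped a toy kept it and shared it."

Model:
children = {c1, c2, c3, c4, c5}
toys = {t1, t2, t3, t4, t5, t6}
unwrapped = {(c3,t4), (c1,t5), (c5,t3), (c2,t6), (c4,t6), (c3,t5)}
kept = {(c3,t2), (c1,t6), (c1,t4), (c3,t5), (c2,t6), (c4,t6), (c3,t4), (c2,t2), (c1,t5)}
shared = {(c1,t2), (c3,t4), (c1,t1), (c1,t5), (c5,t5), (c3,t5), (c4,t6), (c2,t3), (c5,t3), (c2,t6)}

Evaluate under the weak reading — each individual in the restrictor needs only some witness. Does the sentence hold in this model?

False

"it" takes "a toy" as antecedent — a donkey pronoun bound across the clause boundary.
Weak reading: every child c with some unwrapped-toy has at least one unwrapped-toy t such that kept(c,t) ∧ shared(c,t).
Per child: c1:✓  c2:✓  c3:✓  c4:✓  c5:✗
c5 has no witness among its unwrapped-toys.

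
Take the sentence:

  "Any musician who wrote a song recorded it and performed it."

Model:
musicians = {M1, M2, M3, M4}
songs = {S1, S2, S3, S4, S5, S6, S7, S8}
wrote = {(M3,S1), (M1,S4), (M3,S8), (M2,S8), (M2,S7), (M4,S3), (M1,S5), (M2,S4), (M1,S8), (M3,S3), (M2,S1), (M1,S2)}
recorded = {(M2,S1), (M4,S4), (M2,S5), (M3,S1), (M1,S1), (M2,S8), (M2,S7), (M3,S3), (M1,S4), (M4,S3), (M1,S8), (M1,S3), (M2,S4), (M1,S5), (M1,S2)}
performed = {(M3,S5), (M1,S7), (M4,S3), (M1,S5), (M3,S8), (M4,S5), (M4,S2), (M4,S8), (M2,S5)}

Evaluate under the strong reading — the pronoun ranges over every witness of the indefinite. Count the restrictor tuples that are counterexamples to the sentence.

10

"it" takes "a song" as antecedent — a donkey pronoun bound across the clause boundary.
Strong reading: for every (m,s) with wrote(m,s), recorded(m,s) ∧ performed(m,s).
Restrictor pairs: (M1,S2) ✗  (M1,S4) ✗  (M1,S5) ✓  (M1,S8) ✗  (M2,S1) ✗  (M2,S4) ✗  (M2,S7) ✗  (M2,S8) ✗  (M3,S1) ✗  (M3,S3) ✗  (M3,S8) ✗  (M4,S3) ✓
Counterexamples (restrictor pairs failing the scope): 10.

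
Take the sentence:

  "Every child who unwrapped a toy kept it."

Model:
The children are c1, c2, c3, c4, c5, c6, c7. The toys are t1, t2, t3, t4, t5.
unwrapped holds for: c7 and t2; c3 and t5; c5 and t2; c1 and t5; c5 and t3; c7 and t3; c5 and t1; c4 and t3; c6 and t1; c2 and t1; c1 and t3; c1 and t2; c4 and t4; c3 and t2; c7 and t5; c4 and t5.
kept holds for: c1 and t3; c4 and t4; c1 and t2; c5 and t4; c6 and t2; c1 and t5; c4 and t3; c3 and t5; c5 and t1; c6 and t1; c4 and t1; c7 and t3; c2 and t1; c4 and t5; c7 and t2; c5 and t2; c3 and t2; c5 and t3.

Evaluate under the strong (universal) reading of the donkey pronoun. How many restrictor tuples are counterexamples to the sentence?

1

"it" takes "a toy" as antecedent — a donkey pronoun bound across the clause boundary.
Strong reading: for every (c,t) with unwrapped(c,t), kept(c,t).
Restrictor pairs: (c1,t2) ✓  (c1,t3) ✓  (c1,t5) ✓  (c2,t1) ✓  (c3,t2) ✓  (c3,t5) ✓  (c4,t3) ✓  (c4,t4) ✓  (c4,t5) ✓  (c5,t1) ✓  (c5,t2) ✓  (c5,t3) ✓  (c6,t1) ✓  (c7,t2) ✓  (c7,t3) ✓  (c7,t5) ✗
Counterexamples (restrictor pairs failing the scope): 1.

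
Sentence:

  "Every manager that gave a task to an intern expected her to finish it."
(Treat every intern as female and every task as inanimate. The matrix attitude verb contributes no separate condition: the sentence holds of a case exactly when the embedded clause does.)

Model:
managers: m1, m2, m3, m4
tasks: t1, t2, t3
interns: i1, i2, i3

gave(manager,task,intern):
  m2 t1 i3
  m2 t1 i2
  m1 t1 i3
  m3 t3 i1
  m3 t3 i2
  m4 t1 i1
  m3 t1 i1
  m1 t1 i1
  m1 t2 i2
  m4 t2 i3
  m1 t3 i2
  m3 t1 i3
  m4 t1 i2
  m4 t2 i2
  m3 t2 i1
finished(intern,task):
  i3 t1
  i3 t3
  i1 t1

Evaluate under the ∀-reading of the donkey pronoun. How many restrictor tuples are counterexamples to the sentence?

"her" takes "an intern" as antecedent and "it" takes "a task"; both are donkey pronouns co-varying with the restrictor.
Strong reading: for every (m,t,i) with gave(m,t,i), finished(i,t).
Restrictor triples: (m1,t1,i1)→finished(i1,t1) ✓  (m1,t1,i3)→finished(i3,t1) ✓  (m1,t2,i2)→finished(i2,t2) ✗  (m1,t3,i2)→finished(i2,t3) ✗  (m2,t1,i2)→finished(i2,t1) ✗  (m2,t1,i3)→finished(i3,t1) ✓  (m3,t1,i1)→finished(i1,t1) ✓  (m3,t1,i3)→finished(i3,t1) ✓  (m3,t2,i1)→finished(i1,t2) ✗  (m3,t3,i1)→finished(i1,t3) ✗  (m3,t3,i2)→finished(i2,t3) ✗  (m4,t1,i1)→finished(i1,t1) ✓  (m4,t1,i2)→finished(i2,t1) ✗  (m4,t2,i2)→finished(i2,t2) ✗  (m4,t2,i3)→finished(i3,t2) ✗
Counterexamples (restrictor triples failing the scope): 9.

9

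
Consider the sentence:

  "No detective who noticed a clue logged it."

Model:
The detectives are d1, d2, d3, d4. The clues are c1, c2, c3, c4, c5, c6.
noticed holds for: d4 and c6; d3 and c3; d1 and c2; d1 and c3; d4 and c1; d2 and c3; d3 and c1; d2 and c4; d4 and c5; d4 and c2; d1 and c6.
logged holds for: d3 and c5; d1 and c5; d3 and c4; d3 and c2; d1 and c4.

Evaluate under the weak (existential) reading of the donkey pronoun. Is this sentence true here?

"it" takes "a clue" as antecedent — a donkey pronoun bound across the clause boundary.
Truth condition: for no (d,c) with noticed(d,c) does logged(d,c) hold.
Restrictor pairs — does the scope hold? (d1,c2):fails  (d1,c3):fails  (d1,c6):fails  (d2,c3):fails  (d2,c4):fails  (d3,c1):fails  (d3,c3):fails  (d4,c1):fails  (d4,c2):fails  (d4,c5):fails  (d4,c6):fails
Scope holds for no restrictor pair, so the sentence is true.

True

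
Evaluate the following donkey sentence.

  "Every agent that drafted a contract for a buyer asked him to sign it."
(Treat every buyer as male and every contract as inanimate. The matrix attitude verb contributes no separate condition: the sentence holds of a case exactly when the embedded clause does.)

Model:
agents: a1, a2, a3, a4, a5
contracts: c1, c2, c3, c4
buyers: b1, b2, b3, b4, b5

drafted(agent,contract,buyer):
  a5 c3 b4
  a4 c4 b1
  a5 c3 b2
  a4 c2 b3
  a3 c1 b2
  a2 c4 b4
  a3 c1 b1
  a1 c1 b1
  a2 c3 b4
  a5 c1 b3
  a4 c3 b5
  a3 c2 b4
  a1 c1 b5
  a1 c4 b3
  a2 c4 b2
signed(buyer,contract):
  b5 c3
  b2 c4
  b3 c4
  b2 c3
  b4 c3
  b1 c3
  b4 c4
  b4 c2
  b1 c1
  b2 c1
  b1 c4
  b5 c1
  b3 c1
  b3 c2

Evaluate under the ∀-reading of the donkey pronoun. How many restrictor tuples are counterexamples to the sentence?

"him" takes "a buyer" as antecedent and "it" takes "a contract"; both are donkey pronouns co-varying with the restrictor.
Strong reading: for every (a,c,b) with drafted(a,c,b), signed(b,c).
Restrictor triples: (a1,c1,b1)→signed(b1,c1) ✓  (a1,c1,b5)→signed(b5,c1) ✓  (a1,c4,b3)→signed(b3,c4) ✓  (a2,c3,b4)→signed(b4,c3) ✓  (a2,c4,b2)→signed(b2,c4) ✓  (a2,c4,b4)→signed(b4,c4) ✓  (a3,c1,b1)→signed(b1,c1) ✓  (a3,c1,b2)→signed(b2,c1) ✓  (a3,c2,b4)→signed(b4,c2) ✓  (a4,c2,b3)→signed(b3,c2) ✓  (a4,c3,b5)→signed(b5,c3) ✓  (a4,c4,b1)→signed(b1,c4) ✓  (a5,c1,b3)→signed(b3,c1) ✓  (a5,c3,b2)→signed(b2,c3) ✓  (a5,c3,b4)→signed(b4,c3) ✓
Counterexamples (restrictor triples failing the scope): 0.

0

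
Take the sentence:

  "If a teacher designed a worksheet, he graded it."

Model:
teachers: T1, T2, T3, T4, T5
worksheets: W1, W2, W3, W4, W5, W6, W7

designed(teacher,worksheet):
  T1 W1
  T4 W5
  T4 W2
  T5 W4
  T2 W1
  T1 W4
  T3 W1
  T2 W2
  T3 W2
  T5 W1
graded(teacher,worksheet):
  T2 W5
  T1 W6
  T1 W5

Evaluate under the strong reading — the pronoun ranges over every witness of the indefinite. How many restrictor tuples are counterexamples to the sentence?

10

"it" takes "a worksheet" as antecedent — a donkey pronoun bound across the clause boundary.
Strong reading: for every (t,w) with designed(t,w), graded(t,w).
Restrictor pairs: (T1,W1) ✗  (T1,W4) ✗  (T2,W1) ✗  (T2,W2) ✗  (T3,W1) ✗  (T3,W2) ✗  (T4,W2) ✗  (T4,W5) ✗  (T5,W1) ✗  (T5,W4) ✗
Counterexamples (restrictor pairs failing the scope): 10.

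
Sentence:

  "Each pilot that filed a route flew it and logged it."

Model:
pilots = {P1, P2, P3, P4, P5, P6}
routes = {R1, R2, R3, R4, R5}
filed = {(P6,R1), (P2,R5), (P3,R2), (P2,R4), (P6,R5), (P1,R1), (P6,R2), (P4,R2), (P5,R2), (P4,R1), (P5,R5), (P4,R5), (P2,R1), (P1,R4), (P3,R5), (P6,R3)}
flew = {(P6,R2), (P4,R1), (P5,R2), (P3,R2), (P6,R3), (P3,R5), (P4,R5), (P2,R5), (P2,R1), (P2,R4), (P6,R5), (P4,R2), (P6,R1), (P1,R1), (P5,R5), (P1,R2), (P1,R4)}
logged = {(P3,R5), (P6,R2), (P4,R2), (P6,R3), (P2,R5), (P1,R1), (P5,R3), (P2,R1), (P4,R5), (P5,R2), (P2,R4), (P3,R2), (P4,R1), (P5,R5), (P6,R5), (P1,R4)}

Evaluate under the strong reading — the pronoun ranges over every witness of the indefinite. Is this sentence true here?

False

"it" takes "a route" as antecedent — a donkey pronoun bound across the clause boundary.
Strong reading: for every (p,r) with filed(p,r), flew(p,r) ∧ logged(p,r).
Restrictor pairs: (P1,R1) ✓  (P1,R4) ✓  (P2,R1) ✓  (P2,R4) ✓  (P2,R5) ✓  (P3,R2) ✓  (P3,R5) ✓  (P4,R1) ✓  (P4,R2) ✓  (P4,R5) ✓  (P5,R2) ✓  (P5,R5) ✓  (P6,R1) ✗  (P6,R2) ✓  (P6,R3) ✓  (P6,R5) ✓
Counterexample: (P6,R1) is in filed but fails the scope.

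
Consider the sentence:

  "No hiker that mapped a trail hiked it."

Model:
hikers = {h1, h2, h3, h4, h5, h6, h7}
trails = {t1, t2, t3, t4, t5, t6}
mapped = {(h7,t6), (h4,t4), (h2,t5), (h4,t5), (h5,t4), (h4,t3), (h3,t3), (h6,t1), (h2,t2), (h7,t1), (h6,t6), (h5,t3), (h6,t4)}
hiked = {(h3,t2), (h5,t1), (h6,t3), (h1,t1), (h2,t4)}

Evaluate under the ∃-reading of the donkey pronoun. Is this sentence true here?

True

"it" takes "a trail" as antecedent — a donkey pronoun bound across the clause boundary.
Truth condition: for no (h,t) with mapped(h,t) does hiked(h,t) hold.
Restrictor pairs — does the scope hold? (h2,t2):fails  (h2,t5):fails  (h3,t3):fails  (h4,t3):fails  (h4,t4):fails  (h4,t5):fails  (h5,t3):fails  (h5,t4):fails  (h6,t1):fails  (h6,t4):fails  (h6,t6):fails  (h7,t1):fails  (h7,t6):fails
Scope holds for no restrictor pair, so the sentence is true.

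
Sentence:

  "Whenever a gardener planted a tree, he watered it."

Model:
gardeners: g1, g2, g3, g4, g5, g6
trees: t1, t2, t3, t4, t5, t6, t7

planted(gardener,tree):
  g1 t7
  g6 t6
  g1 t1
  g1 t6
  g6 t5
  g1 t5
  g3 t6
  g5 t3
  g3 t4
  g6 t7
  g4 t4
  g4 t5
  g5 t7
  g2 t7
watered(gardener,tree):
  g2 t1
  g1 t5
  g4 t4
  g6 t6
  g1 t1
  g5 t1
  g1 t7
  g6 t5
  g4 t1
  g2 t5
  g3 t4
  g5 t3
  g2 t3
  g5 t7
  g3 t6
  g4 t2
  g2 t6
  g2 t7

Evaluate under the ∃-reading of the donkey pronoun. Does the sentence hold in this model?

"it" takes "a tree" as antecedent — a donkey pronoun bound across the clause boundary.
Weak reading: every gardener g with some planted-tree has at least one planted-tree t such that watered(g,t).
Per gardener: g1:✓  g2:✓  g3:✓  g4:✓  g5:✓  g6:✓
Every gardener in the restrictor has a witness.

True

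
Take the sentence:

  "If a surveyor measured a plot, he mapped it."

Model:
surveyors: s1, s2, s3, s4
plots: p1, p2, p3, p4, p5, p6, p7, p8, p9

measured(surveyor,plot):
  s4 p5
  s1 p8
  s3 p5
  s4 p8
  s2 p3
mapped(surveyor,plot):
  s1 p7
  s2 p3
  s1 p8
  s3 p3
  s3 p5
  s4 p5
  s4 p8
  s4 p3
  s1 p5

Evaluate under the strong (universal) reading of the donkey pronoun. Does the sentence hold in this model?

True

"it" takes "a plot" as antecedent — a donkey pronoun bound across the clause boundary.
Strong reading: for every (s,p) with measured(s,p), mapped(s,p).
Restrictor pairs: (s1,p8) ✓  (s2,p3) ✓  (s3,p5) ✓  (s4,p5) ✓  (s4,p8) ✓
Every restrictor pair satisfies the scope.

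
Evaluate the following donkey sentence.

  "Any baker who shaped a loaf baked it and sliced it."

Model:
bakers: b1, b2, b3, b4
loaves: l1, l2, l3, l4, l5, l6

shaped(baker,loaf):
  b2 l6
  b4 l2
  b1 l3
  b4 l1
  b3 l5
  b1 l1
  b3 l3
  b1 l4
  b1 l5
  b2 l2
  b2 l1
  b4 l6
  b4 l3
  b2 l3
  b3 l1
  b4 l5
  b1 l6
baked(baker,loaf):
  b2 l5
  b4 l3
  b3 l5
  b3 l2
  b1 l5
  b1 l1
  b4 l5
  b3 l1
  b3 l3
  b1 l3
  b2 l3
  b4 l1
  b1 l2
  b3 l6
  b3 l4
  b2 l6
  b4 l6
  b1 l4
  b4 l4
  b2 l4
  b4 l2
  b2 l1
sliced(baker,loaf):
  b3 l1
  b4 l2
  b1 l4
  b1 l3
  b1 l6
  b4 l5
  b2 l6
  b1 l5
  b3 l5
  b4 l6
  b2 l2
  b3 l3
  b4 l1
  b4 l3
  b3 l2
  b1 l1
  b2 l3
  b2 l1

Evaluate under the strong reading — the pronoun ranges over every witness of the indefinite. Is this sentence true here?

False

"it" takes "a loaf" as antecedent — a donkey pronoun bound across the clause boundary.
Strong reading: for every (b,l) with shaped(b,l), baked(b,l) ∧ sliced(b,l).
Restrictor pairs: (b1,l1) ✓  (b1,l3) ✓  (b1,l4) ✓  (b1,l5) ✓  (b1,l6) ✗  (b2,l1) ✓  (b2,l2) ✗  (b2,l3) ✓  (b2,l6) ✓  (b3,l1) ✓  (b3,l3) ✓  (b3,l5) ✓  (b4,l1) ✓  (b4,l2) ✓  (b4,l3) ✓  (b4,l5) ✓  (b4,l6) ✓
Counterexample: (b1,l6) is in shaped but fails the scope.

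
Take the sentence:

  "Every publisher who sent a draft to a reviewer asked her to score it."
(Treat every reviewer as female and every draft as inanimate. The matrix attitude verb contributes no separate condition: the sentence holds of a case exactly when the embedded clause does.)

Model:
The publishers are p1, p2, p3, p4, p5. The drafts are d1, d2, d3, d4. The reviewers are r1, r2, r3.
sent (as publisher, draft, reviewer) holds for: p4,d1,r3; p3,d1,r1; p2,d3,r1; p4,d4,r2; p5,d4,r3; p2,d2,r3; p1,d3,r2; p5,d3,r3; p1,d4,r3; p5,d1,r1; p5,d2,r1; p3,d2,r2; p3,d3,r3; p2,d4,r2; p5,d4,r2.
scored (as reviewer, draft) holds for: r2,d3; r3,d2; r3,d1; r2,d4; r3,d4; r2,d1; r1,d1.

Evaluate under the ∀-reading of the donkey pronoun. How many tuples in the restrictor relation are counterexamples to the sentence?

5

"her" takes "a reviewer" as antecedent and "it" takes "a draft"; both are donkey pronouns co-varying with the restrictor.
Strong reading: for every (p,d,r) with sent(p,d,r), scored(r,d).
Restrictor triples: (p1,d3,r2)→scored(r2,d3) ✓  (p1,d4,r3)→scored(r3,d4) ✓  (p2,d2,r3)→scored(r3,d2) ✓  (p2,d3,r1)→scored(r1,d3) ✗  (p2,d4,r2)→scored(r2,d4) ✓  (p3,d1,r1)→scored(r1,d1) ✓  (p3,d2,r2)→scored(r2,d2) ✗  (p3,d3,r3)→scored(r3,d3) ✗  (p4,d1,r3)→scored(r3,d1) ✓  (p4,d4,r2)→scored(r2,d4) ✓  (p5,d1,r1)→scored(r1,d1) ✓  (p5,d2,r1)→scored(r1,d2) ✗  (p5,d3,r3)→scored(r3,d3) ✗  (p5,d4,r2)→scored(r2,d4) ✓  (p5,d4,r3)→scored(r3,d4) ✓
Counterexamples (restrictor triples failing the scope): 5.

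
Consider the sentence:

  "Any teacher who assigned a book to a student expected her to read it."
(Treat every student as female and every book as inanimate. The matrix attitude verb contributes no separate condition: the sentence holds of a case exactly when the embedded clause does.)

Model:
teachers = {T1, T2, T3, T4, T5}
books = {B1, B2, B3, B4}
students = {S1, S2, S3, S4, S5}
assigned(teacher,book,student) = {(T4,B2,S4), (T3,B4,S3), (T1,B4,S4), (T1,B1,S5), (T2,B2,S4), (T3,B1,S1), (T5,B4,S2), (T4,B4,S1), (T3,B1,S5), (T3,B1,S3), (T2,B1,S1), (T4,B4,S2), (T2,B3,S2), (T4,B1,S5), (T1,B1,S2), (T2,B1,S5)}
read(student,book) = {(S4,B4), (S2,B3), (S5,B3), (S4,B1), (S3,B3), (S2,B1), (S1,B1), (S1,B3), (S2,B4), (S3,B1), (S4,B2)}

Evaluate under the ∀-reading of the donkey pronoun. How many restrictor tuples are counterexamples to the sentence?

6

"her" takes "a student" as antecedent and "it" takes "a book"; both are donkey pronouns co-varying with the restrictor.
Strong reading: for every (t,b,s) with assigned(t,b,s), read(s,b).
Restrictor triples: (T1,B1,S2)→read(S2,B1) ✓  (T1,B1,S5)→read(S5,B1) ✗  (T1,B4,S4)→read(S4,B4) ✓  (T2,B1,S1)→read(S1,B1) ✓  (T2,B1,S5)→read(S5,B1) ✗  (T2,B2,S4)→read(S4,B2) ✓  (T2,B3,S2)→read(S2,B3) ✓  (T3,B1,S1)→read(S1,B1) ✓  (T3,B1,S3)→read(S3,B1) ✓  (T3,B1,S5)→read(S5,B1) ✗  (T3,B4,S3)→read(S3,B4) ✗  (T4,B1,S5)→read(S5,B1) ✗  (T4,B2,S4)→read(S4,B2) ✓  (T4,B4,S1)→read(S1,B4) ✗  (T4,B4,S2)→read(S2,B4) ✓  (T5,B4,S2)→read(S2,B4) ✓
Counterexamples (restrictor triples failing the scope): 6.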